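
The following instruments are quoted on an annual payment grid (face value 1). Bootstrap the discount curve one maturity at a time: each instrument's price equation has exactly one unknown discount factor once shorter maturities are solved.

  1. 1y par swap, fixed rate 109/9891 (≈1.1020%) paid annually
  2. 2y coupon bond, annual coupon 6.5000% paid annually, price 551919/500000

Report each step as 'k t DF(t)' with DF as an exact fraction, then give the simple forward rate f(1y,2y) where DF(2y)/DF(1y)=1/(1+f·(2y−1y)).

1 1 9891/10000
2 2 9761/10000
f(1y,2y) = ((9891/10000)/(9761/10000) − 1)/(1) = 130/9761 ≈ 1.3318%

step 1 [1y] swap r/1=109/9891: DF=(1 − 109/9891·(0))/(1+109/9891) = 9891/10000 ≈ 0.989100
step 2 [2y] bond c/1=13/200: DF=(551919/500000 − 13/200·(0.989100))/(1+13/200) = 9761/10000 ≈ 0.976100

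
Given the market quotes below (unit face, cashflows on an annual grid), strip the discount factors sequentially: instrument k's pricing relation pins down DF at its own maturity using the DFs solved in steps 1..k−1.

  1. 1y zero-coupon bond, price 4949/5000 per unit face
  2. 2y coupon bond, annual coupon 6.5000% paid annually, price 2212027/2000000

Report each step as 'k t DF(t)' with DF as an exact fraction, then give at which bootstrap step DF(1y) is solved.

1 1 4949/5000
2 2 9781/10000
DF(1y) is solved at step 1

step 1 [1y] zero: DF = P = 4949/5000 ≈ 0.989800
step 2 [2y] bond c/1=13/200: DF=(2212027/2000000 − 13/200·(0.989800))/(1+13/200) = 9781/10000 ≈ 0.978100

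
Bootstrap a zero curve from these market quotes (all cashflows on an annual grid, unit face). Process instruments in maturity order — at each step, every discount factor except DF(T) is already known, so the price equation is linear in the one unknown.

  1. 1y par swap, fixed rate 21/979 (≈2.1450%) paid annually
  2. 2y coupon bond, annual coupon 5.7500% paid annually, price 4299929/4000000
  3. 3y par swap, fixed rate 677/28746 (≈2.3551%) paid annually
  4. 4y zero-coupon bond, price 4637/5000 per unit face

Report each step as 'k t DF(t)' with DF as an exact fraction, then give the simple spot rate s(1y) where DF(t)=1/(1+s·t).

1 1 979/1000
2 2 9633/10000
3 3 9323/10000
4 4 4637/5000
s(1y) = (1/(979/1000) − 1)/(1) = 21/979 ≈ 2.1450%

step 1 [1y] swap r/1=21/979: DF=(1 − 21/979·(0))/(1+21/979) = 979/1000 ≈ 0.979000
step 2 [2y] bond c/1=23/400: DF=(4299929/4000000 − 23/400·(0.979000))/(1+23/400) = 9633/10000 ≈ 0.963300
step 3 [3y] swap r/1=677/28746: DF=(1 − 677/28746·(0.979000+0.963300))/(1+677/28746) = 9323/10000 ≈ 0.932300
step 4 [4y] zero: DF = P = 4637/5000 ≈ 0.927400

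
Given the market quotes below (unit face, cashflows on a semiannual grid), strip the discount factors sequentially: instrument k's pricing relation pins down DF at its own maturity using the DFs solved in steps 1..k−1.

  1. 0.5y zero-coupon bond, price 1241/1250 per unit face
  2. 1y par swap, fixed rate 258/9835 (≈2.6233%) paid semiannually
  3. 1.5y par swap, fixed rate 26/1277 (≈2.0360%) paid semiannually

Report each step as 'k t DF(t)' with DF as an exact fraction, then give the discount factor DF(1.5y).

step 1 [0.5y] zero: DF = P = 1241/1250 ≈ 0.992800
step 2 [1y] swap r/2=129/9835: DF=(1 − 129/9835·(0.992800))/(1+129/9835) = 4871/5000 ≈ 0.974200
step 3 [1.5y] swap r/2=13/1277: DF=(1 − 13/1277·(0.992800+0.974200))/(1+13/1277) = 9701/10000 ≈ 0.970100

1 1/2 1241/1250
2 1 4871/5000
3 3/2 9701/10000
DF(1.5y) = 9701/10000 ≈ 0.970100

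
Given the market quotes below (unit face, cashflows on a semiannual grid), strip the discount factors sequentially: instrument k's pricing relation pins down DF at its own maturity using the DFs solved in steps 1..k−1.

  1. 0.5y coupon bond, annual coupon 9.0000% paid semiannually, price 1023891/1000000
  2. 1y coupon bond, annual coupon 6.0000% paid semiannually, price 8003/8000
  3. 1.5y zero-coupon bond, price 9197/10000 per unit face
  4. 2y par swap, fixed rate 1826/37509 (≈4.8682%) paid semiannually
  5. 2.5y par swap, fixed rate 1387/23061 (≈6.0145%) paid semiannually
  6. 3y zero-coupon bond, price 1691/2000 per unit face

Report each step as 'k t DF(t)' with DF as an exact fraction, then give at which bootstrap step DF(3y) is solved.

1 1/2 4899/5000
2 1 9427/10000
3 3/2 9197/10000
4 2 9087/10000
5 5/2 8613/10000
6 3 1691/2000
DF(3y) is solved at step 6

step 1 [0.5y] bond c/2=9/200: DF=(1023891/1000000 − 9/200·(0))/(1+9/200) = 4899/5000 ≈ 0.979800
step 2 [1y] bond c/2=3/100: DF=(8003/8000 − 3/100·(0.979800))/(1+3/100) = 9427/10000 ≈ 0.942700
step 3 [1.5y] zero: DF = P = 9197/10000 ≈ 0.919700
step 4 [2y] swap r/2=913/37509: DF=(1 − 913/37509·(0.979800+0.942700+0.919700))/(1+913/37509) = 9087/10000 ≈ 0.908700
step 5 [2.5y] swap r/2=1387/46122: DF=(1 − 1387/46122·(0.979800+0.942700+0.919700+0.908700))/(1+1387/46122) = 8613/10000 ≈ 0.861300
step 6 [3y] zero: DF = P = 1691/2000 ≈ 0.845500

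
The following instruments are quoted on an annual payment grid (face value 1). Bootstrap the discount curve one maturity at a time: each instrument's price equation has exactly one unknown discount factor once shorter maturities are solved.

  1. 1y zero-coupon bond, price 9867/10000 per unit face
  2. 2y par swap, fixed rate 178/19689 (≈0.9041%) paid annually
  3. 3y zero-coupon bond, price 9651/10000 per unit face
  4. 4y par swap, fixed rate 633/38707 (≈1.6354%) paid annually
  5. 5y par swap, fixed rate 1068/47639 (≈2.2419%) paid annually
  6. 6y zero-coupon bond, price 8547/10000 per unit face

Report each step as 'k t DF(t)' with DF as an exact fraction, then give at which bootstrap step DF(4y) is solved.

step 1 [1y] zero: DF = P = 9867/10000 ≈ 0.986700
step 2 [2y] swap r/1=178/19689: DF=(1 − 178/19689·(0.986700))/(1+178/19689) = 4911/5000 ≈ 0.982200
step 3 [3y] zero: DF = P = 9651/10000 ≈ 0.965100
step 4 [4y] swap r/1=633/38707: DF=(1 − 633/38707·(0.986700+0.982200+0.965100))/(1+633/38707) = 9367/10000 ≈ 0.936700
step 5 [5y] swap r/1=1068/47639: DF=(1 − 1068/47639·(0.986700+0.982200+0.965100+0.936700))/(1+1068/47639) = 2233/2500 ≈ 0.893200
step 6 [6y] zero: DF = P = 8547/10000 ≈ 0.854700

1 1 9867/10000
2 2 4911/5000
3 3 9651/10000
4 4 9367/10000
5 5 2233/2500
6 6 8547/10000
DF(4y) is solved at step 4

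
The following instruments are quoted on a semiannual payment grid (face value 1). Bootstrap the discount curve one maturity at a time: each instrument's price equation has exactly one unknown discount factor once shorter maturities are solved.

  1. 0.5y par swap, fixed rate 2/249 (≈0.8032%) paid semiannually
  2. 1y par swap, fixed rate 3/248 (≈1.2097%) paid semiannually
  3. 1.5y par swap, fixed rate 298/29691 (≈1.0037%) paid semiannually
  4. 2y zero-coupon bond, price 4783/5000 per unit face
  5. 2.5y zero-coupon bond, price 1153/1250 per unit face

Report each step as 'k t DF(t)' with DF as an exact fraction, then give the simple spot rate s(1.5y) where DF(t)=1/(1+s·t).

1 1/2 249/250
2 1 247/250
3 3/2 9851/10000
4 2 4783/5000
5 5/2 1153/1250
s(1.5y) = (1/(9851/10000) − 1)/(3/2) = 298/29553 ≈ 1.0084%

step 1 [0.5y] swap r/2=1/249: DF=(1 − 1/249·(0))/(1+1/249) = 249/250 ≈ 0.996000
step 2 [1y] swap r/2=3/496: DF=(1 − 3/496·(0.996000))/(1+3/496) = 247/250 ≈ 0.988000
step 3 [1.5y] swap r/2=149/29691: DF=(1 − 149/29691·(0.996000+0.988000))/(1+149/29691) = 9851/10000 ≈ 0.985100
step 4 [2y] zero: DF = P = 4783/5000 ≈ 0.956600
step 5 [2.5y] zero: DF = P = 1153/1250 ≈ 0.922400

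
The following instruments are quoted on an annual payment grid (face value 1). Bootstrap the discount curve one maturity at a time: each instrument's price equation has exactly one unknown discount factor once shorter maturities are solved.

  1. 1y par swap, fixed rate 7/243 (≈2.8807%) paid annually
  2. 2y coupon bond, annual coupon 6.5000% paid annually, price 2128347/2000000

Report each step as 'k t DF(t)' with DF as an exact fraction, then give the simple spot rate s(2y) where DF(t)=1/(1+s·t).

step 1 [1y] swap r/1=7/243: DF=(1 − 7/243·(0))/(1+7/243) = 243/250 ≈ 0.972000
step 2 [2y] bond c/1=13/200: DF=(2128347/2000000 − 13/200·(0.972000))/(1+13/200) = 9399/10000 ≈ 0.939900

1 1 243/250
2 2 9399/10000
s(2y) = (1/(9399/10000) − 1)/(2) = 601/18798 ≈ 3.1971%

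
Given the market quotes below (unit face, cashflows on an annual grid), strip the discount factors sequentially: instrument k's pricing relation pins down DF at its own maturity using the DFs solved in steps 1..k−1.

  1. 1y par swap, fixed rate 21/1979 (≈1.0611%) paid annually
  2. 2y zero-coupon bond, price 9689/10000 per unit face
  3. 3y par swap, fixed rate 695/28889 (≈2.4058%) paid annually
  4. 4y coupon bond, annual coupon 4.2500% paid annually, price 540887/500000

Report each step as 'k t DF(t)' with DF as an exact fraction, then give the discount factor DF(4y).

1 1 1979/2000
2 2 9689/10000
3 3 1861/2000
4 4 9199/10000
DF(4y) = 9199/10000 ≈ 0.919900

step 1 [1y] swap r/1=21/1979: DF=(1 − 21/1979·(0))/(1+21/1979) = 1979/2000 ≈ 0.989500
step 2 [2y] zero: DF = P = 9689/10000 ≈ 0.968900
step 3 [3y] swap r/1=695/28889: DF=(1 − 695/28889·(0.989500+0.968900))/(1+695/28889) = 1861/2000 ≈ 0.930500
step 4 [4y] bond c/1=17/400: DF=(540887/500000 − 17/400·(0.989500+0.968900+0.930500))/(1+17/400) = 9199/10000 ≈ 0.919900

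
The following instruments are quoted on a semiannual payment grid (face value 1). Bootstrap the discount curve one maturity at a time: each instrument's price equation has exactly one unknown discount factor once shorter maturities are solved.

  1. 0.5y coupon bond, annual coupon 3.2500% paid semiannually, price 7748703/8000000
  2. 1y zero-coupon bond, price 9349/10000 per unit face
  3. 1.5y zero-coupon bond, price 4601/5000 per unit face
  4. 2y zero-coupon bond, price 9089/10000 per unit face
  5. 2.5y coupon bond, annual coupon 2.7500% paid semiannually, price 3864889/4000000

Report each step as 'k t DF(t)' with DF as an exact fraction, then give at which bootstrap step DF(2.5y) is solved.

step 1 [0.5y] bond c/2=13/800: DF=(7748703/8000000 − 13/800·(0))/(1+13/800) = 9531/10000 ≈ 0.953100
step 2 [1y] zero: DF = P = 9349/10000 ≈ 0.934900
step 3 [1.5y] zero: DF = P = 4601/5000 ≈ 0.920200
step 4 [2y] zero: DF = P = 9089/10000 ≈ 0.908900
step 5 [2.5y] bond c/2=11/800: DF=(3864889/4000000 − 11/800·(0.953100+0.934900+0.920200+0.908900))/(1+11/800) = 9027/10000 ≈ 0.902700

1 1/2 9531/10000
2 1 9349/10000
3 3/2 4601/5000
4 2 9089/10000
5 5/2 9027/10000
DF(2.5y) is solved at step 5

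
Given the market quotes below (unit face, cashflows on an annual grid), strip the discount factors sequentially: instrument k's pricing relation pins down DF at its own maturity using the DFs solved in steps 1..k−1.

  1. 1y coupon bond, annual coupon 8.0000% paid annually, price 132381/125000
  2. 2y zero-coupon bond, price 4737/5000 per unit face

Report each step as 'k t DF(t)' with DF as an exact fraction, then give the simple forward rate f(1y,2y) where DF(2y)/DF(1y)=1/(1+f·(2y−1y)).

step 1 [1y] bond c/1=2/25: DF=(132381/125000 − 2/25·(0))/(1+2/25) = 4903/5000 ≈ 0.980600
step 2 [2y] zero: DF = P = 4737/5000 ≈ 0.947400

1 1 4903/5000
2 2 4737/5000
f(1y,2y) = ((4903/5000)/(4737/5000) − 1)/(1) = 166/4737 ≈ 3.5043%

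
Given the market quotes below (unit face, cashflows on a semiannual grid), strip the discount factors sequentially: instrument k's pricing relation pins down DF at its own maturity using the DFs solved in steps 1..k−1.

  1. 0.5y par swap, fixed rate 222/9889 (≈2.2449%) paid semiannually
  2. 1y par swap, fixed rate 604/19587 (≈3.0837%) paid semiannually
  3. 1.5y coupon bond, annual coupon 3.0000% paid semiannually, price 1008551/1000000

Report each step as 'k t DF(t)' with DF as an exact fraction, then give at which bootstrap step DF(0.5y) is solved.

step 1 [0.5y] swap r/2=111/9889: DF=(1 − 111/9889·(0))/(1+111/9889) = 9889/10000 ≈ 0.988900
step 2 [1y] swap r/2=302/19587: DF=(1 − 302/19587·(0.988900))/(1+302/19587) = 4849/5000 ≈ 0.969800
step 3 [1.5y] bond c/2=3/200: DF=(1008551/1000000 − 3/200·(0.988900+0.969800))/(1+3/200) = 9647/10000 ≈ 0.964700

1 1/2 9889/10000
2 1 4849/5000
3 3/2 9647/10000
DF(0.5y) is solved at step 1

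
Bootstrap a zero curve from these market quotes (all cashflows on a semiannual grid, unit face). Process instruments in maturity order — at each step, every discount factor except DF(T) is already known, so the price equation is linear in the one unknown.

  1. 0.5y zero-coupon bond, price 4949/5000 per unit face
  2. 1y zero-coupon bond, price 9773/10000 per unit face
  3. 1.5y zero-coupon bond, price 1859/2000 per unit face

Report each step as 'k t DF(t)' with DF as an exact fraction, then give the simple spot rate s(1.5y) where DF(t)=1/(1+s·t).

1 1/2 4949/5000
2 1 9773/10000
3 3/2 1859/2000
s(1.5y) = (1/(1859/2000) − 1)/(3/2) = 94/1859 ≈ 5.0565%

step 1 [0.5y] zero: DF = P = 4949/5000 ≈ 0.989800
step 2 [1y] zero: DF = P = 9773/10000 ≈ 0.977300
step 3 [1.5y] zero: DF = P = 1859/2000 ≈ 0.929500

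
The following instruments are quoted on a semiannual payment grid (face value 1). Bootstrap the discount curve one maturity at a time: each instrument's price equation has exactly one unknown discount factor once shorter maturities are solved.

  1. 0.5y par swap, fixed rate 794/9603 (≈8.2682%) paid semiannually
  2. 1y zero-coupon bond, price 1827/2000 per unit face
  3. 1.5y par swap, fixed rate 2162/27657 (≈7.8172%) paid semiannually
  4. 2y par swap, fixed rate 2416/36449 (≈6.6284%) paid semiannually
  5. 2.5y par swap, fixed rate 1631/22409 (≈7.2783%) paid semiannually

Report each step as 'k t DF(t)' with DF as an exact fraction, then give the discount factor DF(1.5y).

step 1 [0.5y] swap r/2=397/9603: DF=(1 − 397/9603·(0))/(1+397/9603) = 9603/10000 ≈ 0.960300
step 2 [1y] zero: DF = P = 1827/2000 ≈ 0.913500
step 3 [1.5y] swap r/2=1081/27657: DF=(1 − 1081/27657·(0.960300+0.913500))/(1+1081/27657) = 8919/10000 ≈ 0.891900
step 4 [2y] swap r/2=1208/36449: DF=(1 − 1208/36449·(0.960300+0.913500+0.891900))/(1+1208/36449) = 1099/1250 ≈ 0.879200
step 5 [2.5y] swap r/2=1631/44818: DF=(1 − 1631/44818·(0.960300+0.913500+0.891900+0.879200))/(1+1631/44818) = 8369/10000 ≈ 0.836900

1 1/2 9603/10000
2 1 1827/2000
3 3/2 8919/10000
4 2 1099/1250
5 5/2 8369/10000
DF(1.5y) = 8919/10000 ≈ 0.891900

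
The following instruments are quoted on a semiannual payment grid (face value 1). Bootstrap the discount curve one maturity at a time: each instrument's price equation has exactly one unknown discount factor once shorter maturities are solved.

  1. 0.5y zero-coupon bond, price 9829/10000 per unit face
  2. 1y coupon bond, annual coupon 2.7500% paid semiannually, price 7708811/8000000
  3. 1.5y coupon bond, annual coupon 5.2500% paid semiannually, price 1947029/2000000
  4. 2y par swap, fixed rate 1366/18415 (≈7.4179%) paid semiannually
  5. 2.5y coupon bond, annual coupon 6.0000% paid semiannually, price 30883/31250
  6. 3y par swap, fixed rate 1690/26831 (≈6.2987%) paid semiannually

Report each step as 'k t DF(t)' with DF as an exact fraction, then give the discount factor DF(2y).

1 1/2 9829/10000
2 1 2343/2500
3 3/2 1799/2000
4 2 4317/5000
5 5/2 4261/5000
6 3 831/1000
DF(2y) = 4317/5000 ≈ 0.863400

step 1 [0.5y] zero: DF = P = 9829/10000 ≈ 0.982900
step 2 [1y] bond c/2=11/800: DF=(7708811/8000000 − 11/800·(0.982900))/(1+11/800) = 2343/2500 ≈ 0.937200
step 3 [1.5y] bond c/2=21/800: DF=(1947029/2000000 − 21/800·(0.982900+0.937200))/(1+21/800) = 1799/2000 ≈ 0.899500
step 4 [2y] swap r/2=683/18415: DF=(1 − 683/18415·(0.982900+0.937200+0.899500))/(1+683/18415) = 4317/5000 ≈ 0.863400
step 5 [2.5y] bond c/2=3/100: DF=(30883/31250 − 3/100·(0.982900+0.937200+0.899500+0.863400))/(1+3/100) = 4261/5000 ≈ 0.852200
step 6 [3y] swap r/2=845/26831: DF=(1 − 845/26831·(0.982900+0.937200+0.899500+0.863400+0.852200))/(1+845/26831) = 831/1000 ≈ 0.831000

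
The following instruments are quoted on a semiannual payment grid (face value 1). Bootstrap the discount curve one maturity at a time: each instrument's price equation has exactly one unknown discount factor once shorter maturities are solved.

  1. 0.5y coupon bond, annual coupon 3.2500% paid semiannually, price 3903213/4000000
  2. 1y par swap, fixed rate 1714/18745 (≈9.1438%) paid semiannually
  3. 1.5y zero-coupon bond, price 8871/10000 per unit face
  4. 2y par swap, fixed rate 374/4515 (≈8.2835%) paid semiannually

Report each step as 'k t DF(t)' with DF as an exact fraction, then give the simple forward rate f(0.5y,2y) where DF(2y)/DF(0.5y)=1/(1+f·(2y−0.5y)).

1 1/2 4801/5000
2 1 9143/10000
3 3/2 8871/10000
4 2 1063/1250
f(0.5y,2y) = ((4801/5000)/(1063/1250) − 1)/(3/2) = 183/2126 ≈ 8.6077%

step 1 [0.5y] bond c/2=13/800: DF=(3903213/4000000 − 13/800·(0))/(1+13/800) = 4801/5000 ≈ 0.960200
step 2 [1y] swap r/2=857/18745: DF=(1 − 857/18745·(0.960200))/(1+857/18745) = 9143/10000 ≈ 0.914300
step 3 [1.5y] zero: DF = P = 8871/10000 ≈ 0.887100
step 4 [2y] swap r/2=187/4515: DF=(1 − 187/4515·(0.960200+0.914300+0.887100))/(1+187/4515) = 1063/1250 ≈ 0.850400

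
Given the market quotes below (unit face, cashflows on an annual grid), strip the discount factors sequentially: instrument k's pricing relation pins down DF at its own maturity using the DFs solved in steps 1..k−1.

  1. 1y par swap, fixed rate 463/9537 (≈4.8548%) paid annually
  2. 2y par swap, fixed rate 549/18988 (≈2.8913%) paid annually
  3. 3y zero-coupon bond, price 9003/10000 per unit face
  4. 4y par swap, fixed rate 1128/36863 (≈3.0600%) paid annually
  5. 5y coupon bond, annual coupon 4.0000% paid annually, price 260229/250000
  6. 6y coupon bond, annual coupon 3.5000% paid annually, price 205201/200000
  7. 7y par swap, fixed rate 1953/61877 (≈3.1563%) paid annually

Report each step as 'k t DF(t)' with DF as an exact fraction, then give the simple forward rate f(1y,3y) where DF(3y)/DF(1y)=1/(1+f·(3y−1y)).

step 1 [1y] swap r/1=463/9537: DF=(1 − 463/9537·(0))/(1+463/9537) = 9537/10000 ≈ 0.953700
step 2 [2y] swap r/1=549/18988: DF=(1 − 549/18988·(0.953700))/(1+549/18988) = 9451/10000 ≈ 0.945100
step 3 [3y] zero: DF = P = 9003/10000 ≈ 0.900300
step 4 [4y] swap r/1=1128/36863: DF=(1 − 1128/36863·(0.953700+0.945100+0.900300))/(1+1128/36863) = 1109/1250 ≈ 0.887200
step 5 [5y] bond c/1=1/25: DF=(260229/250000 − 1/25·(0.953700+0.945100+0.900300+0.887200))/(1+1/25) = 8591/10000 ≈ 0.859100
step 6 [6y] bond c/1=7/200: DF=(205201/200000 − 7/200·(0.953700+0.945100+0.900300+0.887200+0.859100))/(1+7/200) = 1047/1250 ≈ 0.837600
step 7 [7y] swap r/1=1953/61877: DF=(1 − 1953/61877·(0.953700+0.945100+0.900300+0.887200+0.859100+0.837600))/(1+1953/61877) = 8047/10000 ≈ 0.804700

1 1 9537/10000
2 2 9451/10000
3 3 9003/10000
4 4 1109/1250
5 5 8591/10000
6 6 1047/1250
7 7 8047/10000
f(1y,3y) = ((9537/10000)/(9003/10000) − 1)/(2) = 89/3001 ≈ 2.9657%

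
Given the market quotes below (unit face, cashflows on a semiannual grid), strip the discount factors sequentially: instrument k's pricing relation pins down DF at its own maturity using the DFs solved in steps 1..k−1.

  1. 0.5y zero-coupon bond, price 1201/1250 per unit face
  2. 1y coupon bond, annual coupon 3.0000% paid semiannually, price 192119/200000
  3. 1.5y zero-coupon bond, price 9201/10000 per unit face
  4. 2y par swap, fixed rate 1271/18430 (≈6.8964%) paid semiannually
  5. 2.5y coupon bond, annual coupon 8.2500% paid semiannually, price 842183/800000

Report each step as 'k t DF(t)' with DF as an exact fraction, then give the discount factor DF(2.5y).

1 1/2 1201/1250
2 1 4661/5000
3 3/2 9201/10000
4 2 8729/10000
5 5/2 173/200
DF(2.5y) = 173/200 ≈ 0.865000

step 1 [0.5y] zero: DF = P = 1201/1250 ≈ 0.960800
step 2 [1y] bond c/2=3/200: DF=(192119/200000 − 3/200·(0.960800))/(1+3/200) = 4661/5000 ≈ 0.932200
step 3 [1.5y] zero: DF = P = 9201/10000 ≈ 0.920100
step 4 [2y] swap r/2=1271/36860: DF=(1 − 1271/36860·(0.960800+0.932200+0.920100))/(1+1271/36860) = 8729/10000 ≈ 0.872900
step 5 [2.5y] bond c/2=33/800: DF=(842183/800000 − 33/800·(0.960800+0.932200+0.920100+0.872900))/(1+33/800) = 173/200 ≈ 0.865000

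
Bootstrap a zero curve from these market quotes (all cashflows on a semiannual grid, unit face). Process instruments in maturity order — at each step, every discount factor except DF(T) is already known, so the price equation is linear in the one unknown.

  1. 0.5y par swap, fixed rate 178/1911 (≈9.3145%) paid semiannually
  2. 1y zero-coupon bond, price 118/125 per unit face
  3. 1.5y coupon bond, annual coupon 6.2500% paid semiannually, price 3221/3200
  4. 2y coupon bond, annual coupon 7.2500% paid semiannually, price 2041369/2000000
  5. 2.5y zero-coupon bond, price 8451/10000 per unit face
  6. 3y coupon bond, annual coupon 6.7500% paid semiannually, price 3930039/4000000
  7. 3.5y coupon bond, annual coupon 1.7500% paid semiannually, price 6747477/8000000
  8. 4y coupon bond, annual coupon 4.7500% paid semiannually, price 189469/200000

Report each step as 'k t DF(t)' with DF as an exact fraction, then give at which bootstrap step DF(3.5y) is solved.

1 1/2 1911/2000
2 1 118/125
3 3/2 1837/2000
4 2 554/625
5 5/2 8451/10000
6 3 8019/10000
7 7/2 7897/10000
8 4 7829/10000
DF(3.5y) is solved at step 7

step 1 [0.5y] swap r/2=89/1911: DF=(1 − 89/1911·(0))/(1+89/1911) = 1911/2000 ≈ 0.955500
step 2 [1y] zero: DF = P = 118/125 ≈ 0.944000
step 3 [1.5y] bond c/2=1/32: DF=(3221/3200 − 1/32·(0.955500+0.944000))/(1+1/32) = 1837/2000 ≈ 0.918500
step 4 [2y] bond c/2=29/800: DF=(2041369/2000000 − 29/800·(0.955500+0.944000+0.918500))/(1+29/800) = 554/625 ≈ 0.886400
step 5 [2.5y] zero: DF = P = 8451/10000 ≈ 0.845100
step 6 [3y] bond c/2=27/800: DF=(3930039/4000000 − 27/800·(0.955500+0.944000+0.918500+0.886400+0.845100))/(1+27/800) = 8019/10000 ≈ 0.801900
step 7 [3.5y] bond c/2=7/800: DF=(6747477/8000000 − 7/800·(0.955500+0.944000+0.918500+0.886400+0.845100+0.801900))/(1+7/800) = 7897/10000 ≈ 0.789700
step 8 [4y] bond c/2=19/800: DF=(189469/200000 − 19/800·(0.955500+0.944000+0.918500+0.886400+0.845100+0.801900+0.789700))/(1+19/800) = 7829/10000 ≈ 0.782900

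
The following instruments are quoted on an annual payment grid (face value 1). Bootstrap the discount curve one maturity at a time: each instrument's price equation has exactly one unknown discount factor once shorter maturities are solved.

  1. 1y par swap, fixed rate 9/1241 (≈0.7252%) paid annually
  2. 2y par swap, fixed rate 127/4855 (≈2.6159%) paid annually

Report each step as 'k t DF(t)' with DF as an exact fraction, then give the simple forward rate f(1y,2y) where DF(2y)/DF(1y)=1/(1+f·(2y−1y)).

1 1 1241/1250
2 2 2373/2500
f(1y,2y) = ((1241/1250)/(2373/2500) − 1)/(1) = 109/2373 ≈ 4.5933%

step 1 [1y] swap r/1=9/1241: DF=(1 − 9/1241·(0))/(1+9/1241) = 1241/1250 ≈ 0.992800
step 2 [2y] swap r/1=127/4855: DF=(1 − 127/4855·(0.992800))/(1+127/4855) = 2373/2500 ≈ 0.949200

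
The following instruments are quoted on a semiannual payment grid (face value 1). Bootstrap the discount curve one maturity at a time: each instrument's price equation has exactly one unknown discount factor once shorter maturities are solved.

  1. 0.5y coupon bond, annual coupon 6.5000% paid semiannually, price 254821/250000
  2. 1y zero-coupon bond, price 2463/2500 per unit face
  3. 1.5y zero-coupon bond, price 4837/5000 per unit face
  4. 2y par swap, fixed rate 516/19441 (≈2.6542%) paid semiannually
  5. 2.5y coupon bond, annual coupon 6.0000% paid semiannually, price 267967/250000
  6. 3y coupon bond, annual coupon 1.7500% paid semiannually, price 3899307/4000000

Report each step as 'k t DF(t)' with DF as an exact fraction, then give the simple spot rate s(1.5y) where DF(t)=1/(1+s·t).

step 1 [0.5y] bond c/2=13/400: DF=(254821/250000 − 13/400·(0))/(1+13/400) = 617/625 ≈ 0.987200
step 2 [1y] zero: DF = P = 2463/2500 ≈ 0.985200
step 3 [1.5y] zero: DF = P = 4837/5000 ≈ 0.967400
step 4 [2y] swap r/2=258/19441: DF=(1 − 258/19441·(0.987200+0.985200+0.967400))/(1+258/19441) = 2371/2500 ≈ 0.948400
step 5 [2.5y] bond c/2=3/100: DF=(267967/250000 − 3/100·(0.987200+0.985200+0.967400+0.948400))/(1+3/100) = 4637/5000 ≈ 0.927400
step 6 [3y] bond c/2=7/800: DF=(3899307/4000000 − 7/800·(0.987200+0.985200+0.967400+0.948400+0.927400))/(1+7/800) = 4623/5000 ≈ 0.924600

1 1/2 617/625
2 1 2463/2500
3 3/2 4837/5000
4 2 2371/2500
5 5/2 4637/5000
6 3 4623/5000
s(1.5y) = (1/(4837/5000) − 1)/(3/2) = 326/14511 ≈ 2.2466%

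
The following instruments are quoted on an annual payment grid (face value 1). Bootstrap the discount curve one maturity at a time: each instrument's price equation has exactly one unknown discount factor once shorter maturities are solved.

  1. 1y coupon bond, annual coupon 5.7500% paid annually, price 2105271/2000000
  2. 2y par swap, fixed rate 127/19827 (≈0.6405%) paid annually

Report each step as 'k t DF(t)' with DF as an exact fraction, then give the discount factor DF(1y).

1 1 4977/5000
2 2 9873/10000
DF(1y) = 4977/5000 ≈ 0.995400

step 1 [1y] bond c/1=23/400: DF=(2105271/2000000 − 23/400·(0))/(1+23/400) = 4977/5000 ≈ 0.995400
step 2 [2y] swap r/1=127/19827: DF=(1 − 127/19827·(0.995400))/(1+127/19827) = 9873/10000 ≈ 0.987300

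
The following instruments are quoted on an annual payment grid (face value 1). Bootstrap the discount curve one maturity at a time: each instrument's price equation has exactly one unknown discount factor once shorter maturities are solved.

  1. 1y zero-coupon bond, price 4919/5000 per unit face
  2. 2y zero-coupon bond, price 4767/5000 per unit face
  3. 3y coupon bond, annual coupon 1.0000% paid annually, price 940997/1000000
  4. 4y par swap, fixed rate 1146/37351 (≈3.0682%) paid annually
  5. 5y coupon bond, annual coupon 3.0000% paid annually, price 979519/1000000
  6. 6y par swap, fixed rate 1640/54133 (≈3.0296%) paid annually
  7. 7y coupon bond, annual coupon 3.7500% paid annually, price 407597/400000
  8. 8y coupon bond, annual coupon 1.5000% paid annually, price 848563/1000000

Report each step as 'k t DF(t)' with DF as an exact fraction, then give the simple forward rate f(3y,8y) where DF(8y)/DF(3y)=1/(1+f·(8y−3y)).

1 1 4919/5000
2 2 4767/5000
3 3 73/80
4 4 4427/5000
5 5 4211/5000
6 6 209/250
7 7 1573/2000
8 8 1861/2500
f(3y,8y) = ((73/80)/(1861/2500) − 1)/(5) = 1681/37220 ≈ 4.5164%

step 1 [1y] zero: DF = P = 4919/5000 ≈ 0.983800
step 2 [2y] zero: DF = P = 4767/5000 ≈ 0.953400
step 3 [3y] bond c/1=1/100: DF=(940997/1000000 − 1/100·(0.983800+0.953400))/(1+1/100) = 73/80 ≈ 0.912500
step 4 [4y] swap r/1=1146/37351: DF=(1 − 1146/37351·(0.983800+0.953400+0.912500))/(1+1146/37351) = 4427/5000 ≈ 0.885400
step 5 [5y] bond c/1=3/100: DF=(979519/1000000 − 3/100·(0.983800+0.953400+0.912500+0.885400))/(1+3/100) = 4211/5000 ≈ 0.842200
step 6 [6y] swap r/1=1640/54133: DF=(1 − 1640/54133·(0.983800+0.953400+0.912500+0.885400+0.842200))/(1+1640/54133) = 209/250 ≈ 0.836000
step 7 [7y] bond c/1=3/80: DF=(407597/400000 − 3/80·(0.983800+0.953400+0.912500+0.885400+0.842200+0.836000))/(1+3/80) = 1573/2000 ≈ 0.786500
step 8 [8y] bond c/1=3/200: DF=(848563/1000000 − 3/200·(0.983800+0.953400+0.912500+0.885400+0.842200+0.836000+0.786500))/(1+3/200) = 1861/2500 ≈ 0.744400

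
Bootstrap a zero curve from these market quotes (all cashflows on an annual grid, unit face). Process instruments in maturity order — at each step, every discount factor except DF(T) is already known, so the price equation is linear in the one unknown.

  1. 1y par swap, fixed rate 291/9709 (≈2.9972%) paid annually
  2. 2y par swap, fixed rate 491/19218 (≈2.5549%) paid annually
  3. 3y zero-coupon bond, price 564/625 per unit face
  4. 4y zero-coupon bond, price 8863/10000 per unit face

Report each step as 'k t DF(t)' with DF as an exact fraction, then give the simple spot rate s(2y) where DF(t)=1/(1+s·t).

step 1 [1y] swap r/1=291/9709: DF=(1 − 291/9709·(0))/(1+291/9709) = 9709/10000 ≈ 0.970900
step 2 [2y] swap r/1=491/19218: DF=(1 − 491/19218·(0.970900))/(1+491/19218) = 9509/10000 ≈ 0.950900
step 3 [3y] zero: DF = P = 564/625 ≈ 0.902400
step 4 [4y] zero: DF = P = 8863/10000 ≈ 0.886300

1 1 9709/10000
2 2 9509/10000
3 3 564/625
4 4 8863/10000
s(2y) = (1/(9509/10000) − 1)/(2) = 491/19018 ≈ 2.5818%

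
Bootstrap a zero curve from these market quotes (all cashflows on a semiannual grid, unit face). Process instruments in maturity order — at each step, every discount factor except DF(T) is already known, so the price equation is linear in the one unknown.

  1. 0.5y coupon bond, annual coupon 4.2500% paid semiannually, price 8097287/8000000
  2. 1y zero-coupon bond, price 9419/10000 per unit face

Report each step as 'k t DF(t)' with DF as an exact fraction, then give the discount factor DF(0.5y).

1 1/2 9911/10000
2 1 9419/10000
DF(0.5y) = 9911/10000 ≈ 0.991100

step 1 [0.5y] bond c/2=17/800: DF=(8097287/8000000 − 17/800·(0))/(1+17/800) = 9911/10000 ≈ 0.991100
step 2 [1y] zero: DF = P = 9419/10000 ≈ 0.941900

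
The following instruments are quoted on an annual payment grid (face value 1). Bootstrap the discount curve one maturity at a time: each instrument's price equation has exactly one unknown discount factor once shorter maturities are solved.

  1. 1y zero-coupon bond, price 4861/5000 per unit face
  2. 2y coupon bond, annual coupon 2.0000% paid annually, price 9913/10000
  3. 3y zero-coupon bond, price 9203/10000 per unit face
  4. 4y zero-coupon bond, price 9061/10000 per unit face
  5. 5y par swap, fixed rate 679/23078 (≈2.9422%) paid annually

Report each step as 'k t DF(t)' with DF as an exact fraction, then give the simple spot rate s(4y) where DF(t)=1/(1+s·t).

step 1 [1y] zero: DF = P = 4861/5000 ≈ 0.972200
step 2 [2y] bond c/1=1/50: DF=(9913/10000 − 1/50·(0.972200))/(1+1/50) = 1191/1250 ≈ 0.952800
step 3 [3y] zero: DF = P = 9203/10000 ≈ 0.920300
step 4 [4y] zero: DF = P = 9061/10000 ≈ 0.906100
step 5 [5y] swap r/1=679/23078: DF=(1 − 679/23078·(0.972200+0.952800+0.920300+0.906100))/(1+679/23078) = 4321/5000 ≈ 0.864200

1 1 4861/5000
2 2 1191/1250
3 3 9203/10000
4 4 9061/10000
5 5 4321/5000
s(4y) = (1/(9061/10000) − 1)/(4) = 939/36244 ≈ 2.5908%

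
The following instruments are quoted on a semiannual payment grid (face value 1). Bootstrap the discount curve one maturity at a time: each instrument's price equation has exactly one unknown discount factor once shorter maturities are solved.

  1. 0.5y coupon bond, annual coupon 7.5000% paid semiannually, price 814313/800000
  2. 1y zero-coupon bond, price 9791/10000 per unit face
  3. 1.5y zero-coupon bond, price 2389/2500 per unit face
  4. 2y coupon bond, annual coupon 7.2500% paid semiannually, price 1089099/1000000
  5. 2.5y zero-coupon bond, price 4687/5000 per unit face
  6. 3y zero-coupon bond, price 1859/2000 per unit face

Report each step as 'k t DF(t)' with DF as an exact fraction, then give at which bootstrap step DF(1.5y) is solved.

step 1 [0.5y] bond c/2=3/80: DF=(814313/800000 − 3/80·(0))/(1+3/80) = 9811/10000 ≈ 0.981100
step 2 [1y] zero: DF = P = 9791/10000 ≈ 0.979100
step 3 [1.5y] zero: DF = P = 2389/2500 ≈ 0.955600
step 4 [2y] bond c/2=29/800: DF=(1089099/1000000 − 29/800·(0.981100+0.979100+0.955600))/(1+29/800) = 949/1000 ≈ 0.949000
step 5 [2.5y] zero: DF = P = 4687/5000 ≈ 0.937400
step 6 [3y] zero: DF = P = 1859/2000 ≈ 0.929500

1 1/2 9811/10000
2 1 9791/10000
3 3/2 2389/2500
4 2 949/1000
5 5/2 4687/5000
6 3 1859/2000
DF(1.5y) is solved at step 3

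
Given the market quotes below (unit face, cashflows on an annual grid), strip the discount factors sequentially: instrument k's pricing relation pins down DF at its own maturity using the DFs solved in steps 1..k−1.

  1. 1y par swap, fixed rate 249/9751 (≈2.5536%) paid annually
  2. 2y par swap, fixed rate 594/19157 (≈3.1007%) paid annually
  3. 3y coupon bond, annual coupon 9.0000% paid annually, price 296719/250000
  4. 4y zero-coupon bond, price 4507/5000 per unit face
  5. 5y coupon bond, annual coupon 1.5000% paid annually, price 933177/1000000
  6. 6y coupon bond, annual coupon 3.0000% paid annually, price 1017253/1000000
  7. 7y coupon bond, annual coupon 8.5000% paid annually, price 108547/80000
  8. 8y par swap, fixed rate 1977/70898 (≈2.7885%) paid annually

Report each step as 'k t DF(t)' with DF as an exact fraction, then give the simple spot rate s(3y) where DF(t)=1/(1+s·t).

step 1 [1y] swap r/1=249/9751: DF=(1 − 249/9751·(0))/(1+249/9751) = 9751/10000 ≈ 0.975100
step 2 [2y] swap r/1=594/19157: DF=(1 − 594/19157·(0.975100))/(1+594/19157) = 4703/5000 ≈ 0.940600
step 3 [3y] bond c/1=9/100: DF=(296719/250000 − 9/100·(0.975100+0.940600))/(1+9/100) = 9307/10000 ≈ 0.930700
step 4 [4y] zero: DF = P = 4507/5000 ≈ 0.901400
step 5 [5y] bond c/1=3/200: DF=(933177/1000000 − 3/200·(0.975100+0.940600+0.930700+0.901400))/(1+3/200) = 108/125 ≈ 0.864000
step 6 [6y] bond c/1=3/100: DF=(1017253/1000000 − 3/100·(0.975100+0.940600+0.930700+0.901400+0.864000))/(1+3/100) = 8533/10000 ≈ 0.853300
step 7 [7y] bond c/1=17/200: DF=(108547/80000 − 17/200·(0.975100+0.940600+0.930700+0.901400+0.864000+0.853300))/(1+17/200) = 514/625 ≈ 0.822400
step 8 [8y] swap r/1=1977/70898: DF=(1 − 1977/70898·(0.975100+0.940600+0.930700+0.901400+0.864000+0.853300+0.822400))/(1+1977/70898) = 8023/10000 ≈ 0.802300

1 1 9751/10000
2 2 4703/5000
3 3 9307/10000
4 4 4507/5000
5 5 108/125
6 6 8533/10000
7 7 514/625
8 8 8023/10000
s(3y) = (1/(9307/10000) − 1)/(3) = 231/9307 ≈ 2.4820%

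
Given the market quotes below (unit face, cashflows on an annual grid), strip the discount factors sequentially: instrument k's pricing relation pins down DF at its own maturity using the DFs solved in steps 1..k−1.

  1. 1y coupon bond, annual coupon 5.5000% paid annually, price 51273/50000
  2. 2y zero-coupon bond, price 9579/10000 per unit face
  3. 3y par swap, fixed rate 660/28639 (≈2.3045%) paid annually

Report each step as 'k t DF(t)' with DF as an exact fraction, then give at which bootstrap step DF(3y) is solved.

step 1 [1y] bond c/1=11/200: DF=(51273/50000 − 11/200·(0))/(1+11/200) = 243/250 ≈ 0.972000
step 2 [2y] zero: DF = P = 9579/10000 ≈ 0.957900
step 3 [3y] swap r/1=660/28639: DF=(1 − 660/28639·(0.972000+0.957900))/(1+660/28639) = 467/500 ≈ 0.934000

1 1 243/250
2 2 9579/10000
3 3 467/500
DF(3y) is solved at step 3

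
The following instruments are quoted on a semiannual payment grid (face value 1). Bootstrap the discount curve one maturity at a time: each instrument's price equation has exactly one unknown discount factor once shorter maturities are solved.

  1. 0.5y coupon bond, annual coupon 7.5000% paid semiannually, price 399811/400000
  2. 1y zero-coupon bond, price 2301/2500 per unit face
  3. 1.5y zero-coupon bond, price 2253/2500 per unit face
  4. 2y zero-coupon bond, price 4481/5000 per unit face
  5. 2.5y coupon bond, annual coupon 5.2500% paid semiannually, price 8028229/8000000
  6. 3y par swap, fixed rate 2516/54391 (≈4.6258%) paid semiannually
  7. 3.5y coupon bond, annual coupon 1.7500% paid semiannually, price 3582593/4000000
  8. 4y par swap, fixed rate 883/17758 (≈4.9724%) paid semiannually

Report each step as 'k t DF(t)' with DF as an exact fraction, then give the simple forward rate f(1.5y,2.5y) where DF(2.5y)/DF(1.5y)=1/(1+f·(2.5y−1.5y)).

step 1 [0.5y] bond c/2=3/80: DF=(399811/400000 − 3/80·(0))/(1+3/80) = 4817/5000 ≈ 0.963400
step 2 [1y] zero: DF = P = 2301/2500 ≈ 0.920400
step 3 [1.5y] zero: DF = P = 2253/2500 ≈ 0.901200
step 4 [2y] zero: DF = P = 4481/5000 ≈ 0.896200
step 5 [2.5y] bond c/2=21/800: DF=(8028229/8000000 − 21/800·(0.963400+0.920400+0.901200+0.896200))/(1+21/800) = 8837/10000 ≈ 0.883700
step 6 [3y] swap r/2=1258/54391: DF=(1 − 1258/54391·(0.963400+0.920400+0.901200+0.896200+0.883700))/(1+1258/54391) = 4371/5000 ≈ 0.874200
step 7 [3.5y] bond c/2=7/800: DF=(3582593/4000000 − 7/800·(0.963400+0.920400+0.901200+0.896200+0.883700+0.874200))/(1+7/800) = 8407/10000 ≈ 0.840700
step 8 [4y] swap r/2=883/35516: DF=(1 − 883/35516·(0.963400+0.920400+0.901200+0.896200+0.883700+0.874200+0.840700))/(1+883/35516) = 4117/5000 ≈ 0.823400

1 1/2 4817/5000
2 1 2301/2500
3 3/2 2253/2500
4 2 4481/5000
5 5/2 8837/10000
6 3 4371/5000
7 7/2 8407/10000
8 4 4117/5000
f(1.5y,2.5y) = ((2253/2500)/(8837/10000) − 1)/(1) = 175/8837 ≈ 1.9803%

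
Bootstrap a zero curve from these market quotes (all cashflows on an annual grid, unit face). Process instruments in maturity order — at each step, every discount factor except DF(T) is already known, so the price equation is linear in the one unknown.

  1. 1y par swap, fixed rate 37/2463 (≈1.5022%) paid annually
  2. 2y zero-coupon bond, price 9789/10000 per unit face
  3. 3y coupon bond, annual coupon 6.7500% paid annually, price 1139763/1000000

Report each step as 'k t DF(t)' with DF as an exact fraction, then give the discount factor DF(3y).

step 1 [1y] swap r/1=37/2463: DF=(1 − 37/2463·(0))/(1+37/2463) = 2463/2500 ≈ 0.985200
step 2 [2y] zero: DF = P = 9789/10000 ≈ 0.978900
step 3 [3y] bond c/1=27/400: DF=(1139763/1000000 − 27/400·(0.985200+0.978900))/(1+27/400) = 1887/2000 ≈ 0.943500

1 1 2463/2500
2 2 9789/10000
3 3 1887/2000
DF(3y) = 1887/2000 ≈ 0.943500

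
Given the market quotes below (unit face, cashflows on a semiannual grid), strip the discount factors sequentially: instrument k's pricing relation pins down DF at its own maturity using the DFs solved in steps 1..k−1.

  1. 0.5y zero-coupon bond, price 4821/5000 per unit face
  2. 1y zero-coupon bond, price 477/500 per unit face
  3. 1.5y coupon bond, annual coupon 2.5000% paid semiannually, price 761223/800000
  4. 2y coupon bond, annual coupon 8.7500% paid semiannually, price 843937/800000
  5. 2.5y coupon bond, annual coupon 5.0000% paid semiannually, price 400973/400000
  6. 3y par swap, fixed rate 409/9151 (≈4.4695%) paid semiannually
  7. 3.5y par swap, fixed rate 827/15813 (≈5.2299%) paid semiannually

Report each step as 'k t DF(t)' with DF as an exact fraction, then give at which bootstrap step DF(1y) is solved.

1 1/2 4821/5000
2 1 477/500
3 3/2 9161/10000
4 2 8919/10000
5 5/2 8871/10000
6 3 8773/10000
7 7/2 4173/5000
DF(1y) is solved at step 2

step 1 [0.5y] zero: DF = P = 4821/5000 ≈ 0.964200
step 2 [1y] zero: DF = P = 477/500 ≈ 0.954000
step 3 [1.5y] bond c/2=1/80: DF=(761223/800000 − 1/80·(0.964200+0.954000))/(1+1/80) = 9161/10000 ≈ 0.916100
step 4 [2y] bond c/2=7/160: DF=(843937/800000 − 7/160·(0.964200+0.954000+0.916100))/(1+7/160) = 8919/10000 ≈ 0.891900
step 5 [2.5y] bond c/2=1/40: DF=(400973/400000 − 1/40·(0.964200+0.954000+0.916100+0.891900))/(1+1/40) = 8871/10000 ≈ 0.887100
step 6 [3y] swap r/2=409/18302: DF=(1 − 409/18302·(0.964200+0.954000+0.916100+0.891900+0.887100))/(1+409/18302) = 8773/10000 ≈ 0.877300
step 7 [3.5y] swap r/2=827/31626: DF=(1 − 827/31626·(0.964200+0.954000+0.916100+0.891900+0.887100+0.877300))/(1+827/31626) = 4173/5000 ≈ 0.834600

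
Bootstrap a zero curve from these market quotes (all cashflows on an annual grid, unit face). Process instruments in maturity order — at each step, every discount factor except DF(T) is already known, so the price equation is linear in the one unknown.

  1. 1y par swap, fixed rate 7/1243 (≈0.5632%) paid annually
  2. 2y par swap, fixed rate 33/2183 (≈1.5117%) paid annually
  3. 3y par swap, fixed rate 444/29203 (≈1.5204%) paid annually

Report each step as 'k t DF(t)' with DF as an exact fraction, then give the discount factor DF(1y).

1 1 1243/1250
2 2 9703/10000
3 3 2389/2500
DF(1y) = 1243/1250 ≈ 0.994400

step 1 [1y] swap r/1=7/1243: DF=(1 − 7/1243·(0))/(1+7/1243) = 1243/1250 ≈ 0.994400
step 2 [2y] swap r/1=33/2183: DF=(1 − 33/2183·(0.994400))/(1+33/2183) = 9703/10000 ≈ 0.970300
step 3 [3y] swap r/1=444/29203: DF=(1 − 444/29203·(0.994400+0.970300))/(1+444/29203) = 2389/2500 ≈ 0.955600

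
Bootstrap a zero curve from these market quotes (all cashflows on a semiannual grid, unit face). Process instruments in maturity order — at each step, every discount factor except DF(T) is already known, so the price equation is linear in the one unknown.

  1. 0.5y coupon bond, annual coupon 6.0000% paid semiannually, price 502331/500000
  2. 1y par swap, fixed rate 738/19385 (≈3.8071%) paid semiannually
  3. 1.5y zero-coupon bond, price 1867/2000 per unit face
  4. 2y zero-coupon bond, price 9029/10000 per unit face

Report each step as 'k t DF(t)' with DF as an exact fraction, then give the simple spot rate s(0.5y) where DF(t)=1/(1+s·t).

1 1/2 4877/5000
2 1 9631/10000
3 3/2 1867/2000
4 2 9029/10000
s(0.5y) = (1/(4877/5000) − 1)/(1/2) = 246/4877 ≈ 5.0441%

step 1 [0.5y] bond c/2=3/100: DF=(502331/500000 − 3/100·(0))/(1+3/100) = 4877/5000 ≈ 0.975400
step 2 [1y] swap r/2=369/19385: DF=(1 − 369/19385·(0.975400))/(1+369/19385) = 9631/10000 ≈ 0.963100
step 3 [1.5y] zero: DF = P = 1867/2000 ≈ 0.933500
step 4 [2y] zero: DF = P = 9029/10000 ≈ 0.902900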